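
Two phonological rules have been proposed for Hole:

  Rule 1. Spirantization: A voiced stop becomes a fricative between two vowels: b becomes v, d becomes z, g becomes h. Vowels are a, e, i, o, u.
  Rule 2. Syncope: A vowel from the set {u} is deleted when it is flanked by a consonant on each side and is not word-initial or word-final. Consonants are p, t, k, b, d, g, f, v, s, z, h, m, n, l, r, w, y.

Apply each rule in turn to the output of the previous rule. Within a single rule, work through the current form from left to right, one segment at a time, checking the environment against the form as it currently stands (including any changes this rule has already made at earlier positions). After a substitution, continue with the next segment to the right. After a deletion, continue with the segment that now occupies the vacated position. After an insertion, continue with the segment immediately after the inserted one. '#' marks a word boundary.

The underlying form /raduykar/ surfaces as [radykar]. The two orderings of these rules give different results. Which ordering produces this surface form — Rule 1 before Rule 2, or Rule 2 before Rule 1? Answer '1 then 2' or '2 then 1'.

Order 1 then 2:
  1 Spirantization: [raduykar] → [razuykar]
  2 Syncope: [razuykar] → [razykar]
  result: [razykar]
Order 2 then 1:
  2 Syncope: [raduykar] → [radykar]
  1 Spirantization: no change — [radykar]
  result: [radykar]

2 then 1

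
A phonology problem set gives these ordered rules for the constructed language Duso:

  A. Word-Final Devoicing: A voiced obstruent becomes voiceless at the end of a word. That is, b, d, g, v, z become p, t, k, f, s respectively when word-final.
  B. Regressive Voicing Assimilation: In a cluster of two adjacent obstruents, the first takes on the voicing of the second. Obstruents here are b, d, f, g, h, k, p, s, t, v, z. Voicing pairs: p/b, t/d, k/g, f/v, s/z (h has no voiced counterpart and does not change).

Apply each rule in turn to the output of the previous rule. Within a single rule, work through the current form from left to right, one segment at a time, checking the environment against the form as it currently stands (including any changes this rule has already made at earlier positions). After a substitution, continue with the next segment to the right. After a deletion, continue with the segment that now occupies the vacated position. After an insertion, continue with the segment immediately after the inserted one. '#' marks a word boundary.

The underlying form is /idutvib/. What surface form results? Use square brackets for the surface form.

A Word-Final Devoicing: [idutvib] → [idutvip]
B Regressive Voicing Assimilation: [idutvip] → [idudvip]

[idudvip]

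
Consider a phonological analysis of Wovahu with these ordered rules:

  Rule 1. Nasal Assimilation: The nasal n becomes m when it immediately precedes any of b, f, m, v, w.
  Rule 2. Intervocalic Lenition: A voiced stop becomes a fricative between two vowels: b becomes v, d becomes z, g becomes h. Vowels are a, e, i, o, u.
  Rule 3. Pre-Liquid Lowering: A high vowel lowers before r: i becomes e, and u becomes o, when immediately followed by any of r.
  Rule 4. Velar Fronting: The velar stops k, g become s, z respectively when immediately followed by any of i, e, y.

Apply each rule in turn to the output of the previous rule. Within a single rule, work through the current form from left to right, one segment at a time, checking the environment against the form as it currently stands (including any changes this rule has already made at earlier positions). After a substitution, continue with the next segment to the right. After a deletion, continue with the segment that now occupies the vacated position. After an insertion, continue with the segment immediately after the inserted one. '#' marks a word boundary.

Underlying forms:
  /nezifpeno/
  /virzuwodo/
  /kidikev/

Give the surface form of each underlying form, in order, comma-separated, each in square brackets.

[nezifpeno], [verzuwozo], [sizisev]

/nezifpeno/:
  Rule 1 Nasal Assimilation: no change — [nezifpeno]
  Rule 2 Intervocalic Lenition: no change — [nezifpeno]
  Rule 3 Pre-Liquid Lowering: no change — [nezifpeno]
  Rule 4 Velar Fronting: no change — [nezifpeno]
/virzuwodo/:
  Rule 1 Nasal Assimilation: no change — [virzuwodo]
  Rule 2 Intervocalic Lenition: [virzuwodo] → [virzuwozo]
  Rule 3 Pre-Liquid Lowering: [virzuwozo] → [verzuwozo]
  Rule 4 Velar Fronting: no change — [verzuwozo]
/kidikev/:
  Rule 1 Nasal Assimilation: no change — [kidikev]
  Rule 2 Intervocalic Lenition: [kidikev] → [kizikev]
  Rule 3 Pre-Liquid Lowering: no change — [kizikev]
  Rule 4 Velar Fronting: [kizikev] → [sizisev]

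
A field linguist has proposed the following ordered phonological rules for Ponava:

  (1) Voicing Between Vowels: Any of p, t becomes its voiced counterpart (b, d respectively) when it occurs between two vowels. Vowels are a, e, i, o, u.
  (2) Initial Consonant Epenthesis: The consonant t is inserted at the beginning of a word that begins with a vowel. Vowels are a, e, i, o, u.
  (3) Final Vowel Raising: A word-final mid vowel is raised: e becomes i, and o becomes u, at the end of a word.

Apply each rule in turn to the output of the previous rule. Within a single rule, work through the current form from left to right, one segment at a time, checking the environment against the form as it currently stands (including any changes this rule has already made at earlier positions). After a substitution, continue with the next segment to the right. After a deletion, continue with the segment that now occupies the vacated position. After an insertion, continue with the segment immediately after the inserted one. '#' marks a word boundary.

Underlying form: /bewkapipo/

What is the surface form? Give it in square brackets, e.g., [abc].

[bewkabibu]

(1) Voicing Between Vowels: [bewkapipo] → [bewkabibo]
(2) Initial Consonant Epenthesis: no change — [bewkabibo]
(3) Final Vowel Raising: [bewkabibo] → [bewkabibu]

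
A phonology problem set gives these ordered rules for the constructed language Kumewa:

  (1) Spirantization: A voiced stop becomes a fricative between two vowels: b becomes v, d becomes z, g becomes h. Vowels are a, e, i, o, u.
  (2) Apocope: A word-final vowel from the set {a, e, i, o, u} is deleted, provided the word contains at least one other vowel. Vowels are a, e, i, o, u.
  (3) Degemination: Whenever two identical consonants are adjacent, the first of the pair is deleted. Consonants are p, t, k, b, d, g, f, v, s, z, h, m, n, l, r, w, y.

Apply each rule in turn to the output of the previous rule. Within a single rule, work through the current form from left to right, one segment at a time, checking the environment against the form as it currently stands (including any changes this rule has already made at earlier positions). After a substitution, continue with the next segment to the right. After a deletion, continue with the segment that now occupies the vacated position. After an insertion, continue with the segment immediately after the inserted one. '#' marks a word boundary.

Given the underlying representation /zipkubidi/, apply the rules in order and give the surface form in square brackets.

(1) Spirantization: [zipkubidi] → [zipkuvizi]
(2) Apocope: [zipkuvizi] → [zipkuviz]
(3) Degemination: no change — [zipkuviz]

[zipkuviz]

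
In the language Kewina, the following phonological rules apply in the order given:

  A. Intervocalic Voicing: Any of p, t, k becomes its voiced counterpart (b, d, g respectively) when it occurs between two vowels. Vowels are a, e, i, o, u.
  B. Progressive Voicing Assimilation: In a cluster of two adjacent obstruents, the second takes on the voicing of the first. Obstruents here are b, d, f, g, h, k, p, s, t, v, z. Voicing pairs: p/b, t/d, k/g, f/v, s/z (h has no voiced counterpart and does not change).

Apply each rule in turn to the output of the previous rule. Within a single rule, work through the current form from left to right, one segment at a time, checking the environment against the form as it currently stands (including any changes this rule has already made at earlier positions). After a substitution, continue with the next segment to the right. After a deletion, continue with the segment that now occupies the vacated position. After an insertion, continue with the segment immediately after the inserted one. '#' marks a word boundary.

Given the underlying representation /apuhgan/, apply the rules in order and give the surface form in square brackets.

[abuhkan]

A Intervocalic Voicing: [apuhgan] → [abuhgan]
B Progressive Voicing Assimilation: [abuhgan] → [abuhkan]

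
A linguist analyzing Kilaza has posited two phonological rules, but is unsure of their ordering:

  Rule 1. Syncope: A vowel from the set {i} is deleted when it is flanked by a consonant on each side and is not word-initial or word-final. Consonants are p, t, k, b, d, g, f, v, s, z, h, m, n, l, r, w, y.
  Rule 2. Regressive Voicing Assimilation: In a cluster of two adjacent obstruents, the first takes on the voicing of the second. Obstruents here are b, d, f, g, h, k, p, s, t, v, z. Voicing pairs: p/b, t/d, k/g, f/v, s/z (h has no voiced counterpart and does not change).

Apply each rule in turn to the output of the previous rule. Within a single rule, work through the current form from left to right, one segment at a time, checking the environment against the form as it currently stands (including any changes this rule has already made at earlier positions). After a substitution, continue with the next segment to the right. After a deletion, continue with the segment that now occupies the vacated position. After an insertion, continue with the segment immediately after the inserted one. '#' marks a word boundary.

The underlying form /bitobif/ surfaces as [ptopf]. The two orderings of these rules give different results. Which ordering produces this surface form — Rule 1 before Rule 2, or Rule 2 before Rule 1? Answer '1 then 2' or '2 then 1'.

1 then 2

Order 1 then 2:
  1 Syncope: [bitobif] → [btobf]
  2 Regressive Voicing Assimilation: [btobf] → [ptopf]
  result: [ptopf]
Order 2 then 1:
  2 Regressive Voicing Assimilation: no change — [bitobif]
  1 Syncope: [bitobif] → [btobf]
  result: [btobf]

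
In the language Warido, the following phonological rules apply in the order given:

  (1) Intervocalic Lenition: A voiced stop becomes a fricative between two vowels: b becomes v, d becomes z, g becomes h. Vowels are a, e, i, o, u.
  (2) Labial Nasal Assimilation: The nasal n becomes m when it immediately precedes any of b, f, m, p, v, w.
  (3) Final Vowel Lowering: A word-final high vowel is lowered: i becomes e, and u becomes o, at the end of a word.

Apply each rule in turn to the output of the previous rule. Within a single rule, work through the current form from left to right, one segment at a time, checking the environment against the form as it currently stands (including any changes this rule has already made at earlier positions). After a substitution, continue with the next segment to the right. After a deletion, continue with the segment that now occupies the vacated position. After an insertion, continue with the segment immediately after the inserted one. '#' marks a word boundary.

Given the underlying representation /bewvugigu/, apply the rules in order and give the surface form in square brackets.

(1) Intervocalic Lenition: [bewvugigu] → [bewvuhihu]
(2) Labial Nasal Assimilation: no change — [bewvuhihu]
(3) Final Vowel Lowering: [bewvuhihu] → [bewvuhiho]

[bewvuhiho]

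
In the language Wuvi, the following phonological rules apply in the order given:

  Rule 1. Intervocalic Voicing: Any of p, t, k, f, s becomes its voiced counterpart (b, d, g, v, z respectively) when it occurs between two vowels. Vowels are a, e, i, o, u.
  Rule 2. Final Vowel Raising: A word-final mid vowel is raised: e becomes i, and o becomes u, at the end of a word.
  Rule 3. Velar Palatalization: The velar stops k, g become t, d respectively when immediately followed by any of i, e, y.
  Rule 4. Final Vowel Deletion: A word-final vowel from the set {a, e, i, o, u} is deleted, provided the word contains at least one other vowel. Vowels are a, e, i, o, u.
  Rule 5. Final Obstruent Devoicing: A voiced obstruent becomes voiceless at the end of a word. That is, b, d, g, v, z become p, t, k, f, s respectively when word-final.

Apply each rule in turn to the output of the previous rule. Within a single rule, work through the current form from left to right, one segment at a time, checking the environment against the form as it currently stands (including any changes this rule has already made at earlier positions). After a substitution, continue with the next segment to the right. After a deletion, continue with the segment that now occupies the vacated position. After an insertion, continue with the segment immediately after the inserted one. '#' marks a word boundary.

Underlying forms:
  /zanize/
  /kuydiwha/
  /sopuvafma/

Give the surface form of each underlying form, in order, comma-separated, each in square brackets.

[zanis], [kuydiwh], [sobuvafm]

/zanize/:
  Rule 1 Intervocalic Voicing: no change — [zanize]
  Rule 2 Final Vowel Raising: [zanize] → [zanizi]
  Rule 3 Velar Palatalization: no change — [zanizi]
  Rule 4 Final Vowel Deletion: [zanizi] → [zaniz]
  Rule 5 Final Obstruent Devoicing: [zaniz] → [zanis]
/kuydiwha/:
  Rule 1 Intervocalic Voicing: no change — [kuydiwha]
  Rule 2 Final Vowel Raising: no change — [kuydiwha]
  Rule 3 Velar Palatalization: no change — [kuydiwha]
  Rule 4 Final Vowel Deletion: [kuydiwha] → [kuydiwh]
  Rule 5 Final Obstruent Devoicing: no change — [kuydiwh]
/sopuvafma/:
  Rule 1 Intervocalic Voicing: [sopuvafma] → [sobuvafma]
  Rule 2 Final Vowel Raising: no change — [sobuvafma]
  Rule 3 Velar Palatalization: no change — [sobuvafma]
  Rule 4 Final Vowel Deletion: [sobuvafma] → [sobuvafm]
  Rule 5 Final Obstruent Devoicing: no change — [sobuvafm]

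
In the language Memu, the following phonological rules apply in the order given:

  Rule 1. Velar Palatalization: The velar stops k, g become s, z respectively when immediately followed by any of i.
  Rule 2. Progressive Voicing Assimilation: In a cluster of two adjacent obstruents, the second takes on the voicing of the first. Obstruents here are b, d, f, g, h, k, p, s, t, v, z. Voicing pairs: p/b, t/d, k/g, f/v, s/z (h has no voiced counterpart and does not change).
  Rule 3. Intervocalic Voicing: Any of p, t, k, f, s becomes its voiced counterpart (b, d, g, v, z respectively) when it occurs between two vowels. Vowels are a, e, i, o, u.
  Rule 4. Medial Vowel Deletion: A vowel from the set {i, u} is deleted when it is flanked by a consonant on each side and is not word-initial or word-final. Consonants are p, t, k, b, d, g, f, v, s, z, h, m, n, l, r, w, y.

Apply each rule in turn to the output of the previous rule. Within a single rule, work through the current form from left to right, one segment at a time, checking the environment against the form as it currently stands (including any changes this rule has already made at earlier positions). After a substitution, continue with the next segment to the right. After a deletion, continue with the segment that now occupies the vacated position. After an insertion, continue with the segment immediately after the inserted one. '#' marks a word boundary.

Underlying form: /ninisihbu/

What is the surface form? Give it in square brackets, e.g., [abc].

Rule 1 Velar Palatalization: no change — [ninisihbu]
Rule 2 Progressive Voicing Assimilation: [ninisihbu] → [ninisihpu]
Rule 3 Intervocalic Voicing: [ninisihpu] → [ninizihpu]
Rule 4 Medial Vowel Deletion: [ninizihpu] → [nnzhpu]

[nnzhpu]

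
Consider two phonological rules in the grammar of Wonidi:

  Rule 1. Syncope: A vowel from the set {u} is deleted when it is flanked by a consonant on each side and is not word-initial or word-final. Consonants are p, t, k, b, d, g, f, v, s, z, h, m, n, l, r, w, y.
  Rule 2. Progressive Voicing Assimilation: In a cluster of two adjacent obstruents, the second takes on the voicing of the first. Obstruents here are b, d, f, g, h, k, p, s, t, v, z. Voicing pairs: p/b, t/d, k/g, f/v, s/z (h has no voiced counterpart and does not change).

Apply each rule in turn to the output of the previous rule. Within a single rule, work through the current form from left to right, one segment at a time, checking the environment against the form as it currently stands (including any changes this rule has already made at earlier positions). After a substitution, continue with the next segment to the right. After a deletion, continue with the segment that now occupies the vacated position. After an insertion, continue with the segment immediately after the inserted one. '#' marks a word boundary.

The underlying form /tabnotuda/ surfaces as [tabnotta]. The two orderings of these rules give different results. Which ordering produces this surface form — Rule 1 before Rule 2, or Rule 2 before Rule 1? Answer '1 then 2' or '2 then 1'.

1 then 2

Order 1 then 2:
  1 Syncope: [tabnotuda] → [tabnotda]
  2 Progressive Voicing Assimilation: [tabnotda] → [tabnotta]
  result: [tabnotta]
Order 2 then 1:
  2 Progressive Voicing Assimilation: no change — [tabnotuda]
  1 Syncope: [tabnotuda] → [tabnotda]
  result: [tabnotda]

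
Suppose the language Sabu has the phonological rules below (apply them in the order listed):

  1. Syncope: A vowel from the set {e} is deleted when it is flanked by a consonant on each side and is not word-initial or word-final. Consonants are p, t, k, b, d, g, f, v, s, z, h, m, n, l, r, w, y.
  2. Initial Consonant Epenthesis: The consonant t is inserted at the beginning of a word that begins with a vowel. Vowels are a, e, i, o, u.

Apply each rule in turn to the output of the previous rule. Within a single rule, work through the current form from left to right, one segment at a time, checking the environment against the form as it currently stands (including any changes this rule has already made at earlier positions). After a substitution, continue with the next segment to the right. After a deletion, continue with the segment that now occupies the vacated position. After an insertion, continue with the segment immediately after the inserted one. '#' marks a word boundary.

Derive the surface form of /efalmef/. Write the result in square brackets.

[tefalmf]

1 Syncope: [efalmef] → [efalmf]
2 Initial Consonant Epenthesis: [efalmf] → [tefalmf]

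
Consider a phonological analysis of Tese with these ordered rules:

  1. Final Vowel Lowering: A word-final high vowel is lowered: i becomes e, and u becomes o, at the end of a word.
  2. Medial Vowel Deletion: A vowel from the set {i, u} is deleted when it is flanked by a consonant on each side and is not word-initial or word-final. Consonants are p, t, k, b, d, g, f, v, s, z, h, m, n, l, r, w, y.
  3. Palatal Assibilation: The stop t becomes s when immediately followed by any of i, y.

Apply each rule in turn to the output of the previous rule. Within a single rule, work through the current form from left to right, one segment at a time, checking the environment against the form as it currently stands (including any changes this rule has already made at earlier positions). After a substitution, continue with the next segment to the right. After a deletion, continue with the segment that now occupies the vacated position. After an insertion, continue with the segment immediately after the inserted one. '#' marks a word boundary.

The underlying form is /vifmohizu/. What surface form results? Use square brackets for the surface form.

1 Final Vowel Lowering: [vifmohizu] → [vifmohizo]
2 Medial Vowel Deletion: [vifmohizo] → [vfmohzo]
3 Palatal Assibilation: no change — [vfmohzo]

[vfmohzo]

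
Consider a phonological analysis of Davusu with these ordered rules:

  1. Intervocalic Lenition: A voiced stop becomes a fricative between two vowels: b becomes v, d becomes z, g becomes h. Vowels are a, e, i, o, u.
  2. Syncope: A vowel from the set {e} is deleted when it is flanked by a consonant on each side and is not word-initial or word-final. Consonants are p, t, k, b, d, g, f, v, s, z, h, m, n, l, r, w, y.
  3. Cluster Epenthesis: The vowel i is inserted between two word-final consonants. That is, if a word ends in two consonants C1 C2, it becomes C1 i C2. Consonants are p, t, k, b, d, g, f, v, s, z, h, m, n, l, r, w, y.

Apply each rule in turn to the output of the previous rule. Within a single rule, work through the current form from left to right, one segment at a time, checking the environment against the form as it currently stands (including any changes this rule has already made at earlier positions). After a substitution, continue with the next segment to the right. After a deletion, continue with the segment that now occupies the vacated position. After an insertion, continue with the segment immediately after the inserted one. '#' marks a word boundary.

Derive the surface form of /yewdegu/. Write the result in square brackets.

1 Intervocalic Lenition: [yewdegu] → [yewdehu]
2 Syncope: [yewdehu] → [ywdhu]
3 Cluster Epenthesis: no change — [ywdhu]

[ywdhu]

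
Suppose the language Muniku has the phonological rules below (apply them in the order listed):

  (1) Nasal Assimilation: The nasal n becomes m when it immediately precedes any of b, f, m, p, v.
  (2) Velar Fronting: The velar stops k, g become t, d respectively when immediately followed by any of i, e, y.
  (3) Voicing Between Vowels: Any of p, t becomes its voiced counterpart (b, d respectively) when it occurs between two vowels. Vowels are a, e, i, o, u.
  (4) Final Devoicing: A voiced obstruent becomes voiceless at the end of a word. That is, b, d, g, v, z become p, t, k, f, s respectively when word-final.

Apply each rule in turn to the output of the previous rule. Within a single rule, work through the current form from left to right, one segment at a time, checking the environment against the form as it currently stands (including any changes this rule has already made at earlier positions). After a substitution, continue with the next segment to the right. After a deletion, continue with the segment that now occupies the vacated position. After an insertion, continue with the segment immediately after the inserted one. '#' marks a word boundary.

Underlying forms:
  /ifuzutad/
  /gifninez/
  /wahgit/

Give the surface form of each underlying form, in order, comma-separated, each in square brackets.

[ifuzudat], [difnines], [wahdit]

/ifuzutad/:
  (1) Nasal Assimilation: no change — [ifuzutad]
  (2) Velar Fronting: no change — [ifuzutad]
  (3) Voicing Between Vowels: [ifuzutad] → [ifuzudad]
  (4) Final Devoicing: [ifuzudad] → [ifuzudat]
/gifninez/:
  (1) Nasal Assimilation: no change — [gifninez]
  (2) Velar Fronting: [gifninez] → [difninez]
  (3) Voicing Between Vowels: no change — [difninez]
  (4) Final Devoicing: [difninez] → [difnines]
/wahgit/:
  (1) Nasal Assimilation: no change — [wahgit]
  (2) Velar Fronting: [wahgit] → [wahdit]
  (3) Voicing Between Vowels: no change — [wahdit]
  (4) Final Devoicing: no change — [wahdit]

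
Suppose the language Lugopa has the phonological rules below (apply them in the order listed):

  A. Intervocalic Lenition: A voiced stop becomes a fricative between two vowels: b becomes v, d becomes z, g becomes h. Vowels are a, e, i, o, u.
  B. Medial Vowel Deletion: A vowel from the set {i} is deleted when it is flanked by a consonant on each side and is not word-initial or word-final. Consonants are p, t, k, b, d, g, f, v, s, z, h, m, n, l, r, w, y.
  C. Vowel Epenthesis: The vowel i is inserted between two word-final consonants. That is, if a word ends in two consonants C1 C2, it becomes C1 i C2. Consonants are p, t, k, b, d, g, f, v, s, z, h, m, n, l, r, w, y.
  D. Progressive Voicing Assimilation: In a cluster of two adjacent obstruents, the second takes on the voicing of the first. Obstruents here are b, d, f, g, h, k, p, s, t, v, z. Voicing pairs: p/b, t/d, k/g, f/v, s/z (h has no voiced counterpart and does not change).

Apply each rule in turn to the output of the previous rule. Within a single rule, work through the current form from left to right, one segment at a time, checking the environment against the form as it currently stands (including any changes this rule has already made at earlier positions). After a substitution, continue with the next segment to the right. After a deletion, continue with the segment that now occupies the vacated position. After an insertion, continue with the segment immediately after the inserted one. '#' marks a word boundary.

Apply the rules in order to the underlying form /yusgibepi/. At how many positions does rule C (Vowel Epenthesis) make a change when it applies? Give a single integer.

0

A Intervocalic Lenition: [yusgibepi] → [yusgivepi]
B Medial Vowel Deletion: [yusgivepi] → [yusgvepi]
C Vowel Epenthesis: no change — [yusgvepi]
D Progressive Voicing Assimilation: [yusgvepi] → [yuskfepi]
Rule C changed 0 position(s).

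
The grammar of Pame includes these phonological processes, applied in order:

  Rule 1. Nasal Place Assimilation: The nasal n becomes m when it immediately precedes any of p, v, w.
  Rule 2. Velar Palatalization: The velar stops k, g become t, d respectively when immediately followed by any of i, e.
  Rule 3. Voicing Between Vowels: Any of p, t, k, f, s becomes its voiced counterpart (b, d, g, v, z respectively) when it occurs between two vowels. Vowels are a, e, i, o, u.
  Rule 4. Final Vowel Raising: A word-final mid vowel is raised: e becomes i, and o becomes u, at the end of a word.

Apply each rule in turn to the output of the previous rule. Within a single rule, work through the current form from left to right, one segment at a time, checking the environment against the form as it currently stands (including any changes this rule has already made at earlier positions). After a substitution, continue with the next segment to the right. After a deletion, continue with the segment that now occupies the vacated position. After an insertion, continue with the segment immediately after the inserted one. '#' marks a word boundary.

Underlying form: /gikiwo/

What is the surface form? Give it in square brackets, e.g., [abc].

Rule 1 Nasal Place Assimilation: no change — [gikiwo]
Rule 2 Velar Palatalization: [gikiwo] → [ditiwo]
Rule 3 Voicing Between Vowels: [ditiwo] → [didiwo]
Rule 4 Final Vowel Raising: [didiwo] → [didiwu]

[didiwu]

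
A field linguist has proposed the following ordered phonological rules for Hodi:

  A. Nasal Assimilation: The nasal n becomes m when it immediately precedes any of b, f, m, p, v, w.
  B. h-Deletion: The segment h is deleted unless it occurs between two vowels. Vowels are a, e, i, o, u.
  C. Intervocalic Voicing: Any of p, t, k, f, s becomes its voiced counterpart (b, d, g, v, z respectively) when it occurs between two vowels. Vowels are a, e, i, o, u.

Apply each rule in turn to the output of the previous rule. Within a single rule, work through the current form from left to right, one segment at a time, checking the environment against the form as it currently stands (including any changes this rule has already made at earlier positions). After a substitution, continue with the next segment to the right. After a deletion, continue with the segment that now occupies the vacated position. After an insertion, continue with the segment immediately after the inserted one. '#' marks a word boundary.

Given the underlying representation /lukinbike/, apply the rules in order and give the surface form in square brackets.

A Nasal Assimilation: [lukinbike] → [lukimbike]
B h-Deletion: no change — [lukimbike]
C Intervocalic Voicing: [lukimbike] → [lugimbige]

[lugimbige]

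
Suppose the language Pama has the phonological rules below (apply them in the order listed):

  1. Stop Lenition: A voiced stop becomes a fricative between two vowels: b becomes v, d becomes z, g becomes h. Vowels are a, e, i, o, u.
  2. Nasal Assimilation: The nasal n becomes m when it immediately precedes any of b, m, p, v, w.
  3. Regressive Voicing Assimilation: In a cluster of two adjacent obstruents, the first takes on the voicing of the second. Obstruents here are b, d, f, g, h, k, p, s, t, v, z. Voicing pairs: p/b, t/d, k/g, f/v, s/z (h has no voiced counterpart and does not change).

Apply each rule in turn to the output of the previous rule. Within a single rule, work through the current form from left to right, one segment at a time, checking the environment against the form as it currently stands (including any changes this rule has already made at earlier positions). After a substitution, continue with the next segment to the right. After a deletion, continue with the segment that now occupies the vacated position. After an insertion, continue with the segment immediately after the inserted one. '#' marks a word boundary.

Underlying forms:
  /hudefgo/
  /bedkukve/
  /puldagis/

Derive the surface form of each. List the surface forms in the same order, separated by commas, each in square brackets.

[huzevgo], [betkugve], [puldahis]

/hudefgo/:
  1 Stop Lenition: [hudefgo] → [huzefgo]
  2 Nasal Assimilation: no change — [huzefgo]
  3 Regressive Voicing Assimilation: [huzefgo] → [huzevgo]
/bedkukve/:
  1 Stop Lenition: no change — [bedkukve]
  2 Nasal Assimilation: no change — [bedkukve]
  3 Regressive Voicing Assimilation: [bedkukve] → [betkugve]
/puldagis/:
  1 Stop Lenition: [puldagis] → [puldahis]
  2 Nasal Assimilation: no change — [puldahis]
  3 Regressive Voicing Assimilation: no change — [puldahis]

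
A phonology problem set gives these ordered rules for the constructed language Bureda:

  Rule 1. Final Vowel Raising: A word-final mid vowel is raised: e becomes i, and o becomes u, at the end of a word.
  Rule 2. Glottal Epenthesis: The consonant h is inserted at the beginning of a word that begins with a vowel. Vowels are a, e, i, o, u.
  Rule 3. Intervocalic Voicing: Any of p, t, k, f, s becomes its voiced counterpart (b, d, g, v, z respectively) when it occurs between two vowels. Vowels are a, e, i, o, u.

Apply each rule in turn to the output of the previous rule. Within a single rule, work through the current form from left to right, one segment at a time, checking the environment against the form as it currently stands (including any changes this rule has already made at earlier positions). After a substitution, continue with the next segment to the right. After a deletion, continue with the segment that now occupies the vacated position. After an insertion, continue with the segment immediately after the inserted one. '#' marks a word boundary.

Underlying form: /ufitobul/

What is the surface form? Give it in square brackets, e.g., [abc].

[huvidobul]

Rule 1 Final Vowel Raising: no change — [ufitobul]
Rule 2 Glottal Epenthesis: [ufitobul] → [hufitobul]
Rule 3 Intervocalic Voicing: [hufitobul] → [huvidobul]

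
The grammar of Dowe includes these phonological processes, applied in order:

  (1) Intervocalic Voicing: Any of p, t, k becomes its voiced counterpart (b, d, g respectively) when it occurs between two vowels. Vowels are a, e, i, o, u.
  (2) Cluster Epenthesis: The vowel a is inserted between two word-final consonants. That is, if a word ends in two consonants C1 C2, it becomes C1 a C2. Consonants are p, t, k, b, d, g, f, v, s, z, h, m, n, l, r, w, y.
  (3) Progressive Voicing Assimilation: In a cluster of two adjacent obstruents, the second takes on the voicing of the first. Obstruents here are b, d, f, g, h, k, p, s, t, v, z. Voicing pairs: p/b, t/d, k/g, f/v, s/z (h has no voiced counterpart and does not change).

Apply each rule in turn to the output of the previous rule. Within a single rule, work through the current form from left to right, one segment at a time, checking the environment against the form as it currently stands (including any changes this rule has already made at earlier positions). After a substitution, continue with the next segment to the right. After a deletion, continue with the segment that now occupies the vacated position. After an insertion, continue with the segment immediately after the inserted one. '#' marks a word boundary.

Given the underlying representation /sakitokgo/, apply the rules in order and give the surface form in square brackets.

(1) Intervocalic Voicing: [sakitokgo] → [sagidokgo]
(2) Cluster Epenthesis: no change — [sagidokgo]
(3) Progressive Voicing Assimilation: [sagidokgo] → [sagidokko]

[sagidokko]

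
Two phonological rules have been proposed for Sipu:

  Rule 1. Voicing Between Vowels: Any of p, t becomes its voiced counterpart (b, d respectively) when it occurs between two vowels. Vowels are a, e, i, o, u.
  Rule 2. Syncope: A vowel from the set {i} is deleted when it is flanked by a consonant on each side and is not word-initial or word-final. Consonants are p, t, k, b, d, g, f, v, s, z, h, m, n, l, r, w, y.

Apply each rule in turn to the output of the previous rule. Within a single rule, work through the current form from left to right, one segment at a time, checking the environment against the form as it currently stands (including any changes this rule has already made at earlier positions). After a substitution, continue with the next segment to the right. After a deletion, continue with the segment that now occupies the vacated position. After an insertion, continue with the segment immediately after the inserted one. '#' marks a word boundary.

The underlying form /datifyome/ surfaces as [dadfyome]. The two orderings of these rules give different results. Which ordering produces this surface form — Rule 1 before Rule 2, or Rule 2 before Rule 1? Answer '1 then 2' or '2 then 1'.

Order 1 then 2:
  1 Voicing Between Vowels: [datifyome] → [dadifyome]
  2 Syncope: [dadifyome] → [dadfyome]
  result: [dadfyome]
Order 2 then 1:
  2 Syncope: [datifyome] → [datfyome]
  1 Voicing Between Vowels: no change — [datfyome]
  result: [datfyome]

1 then 2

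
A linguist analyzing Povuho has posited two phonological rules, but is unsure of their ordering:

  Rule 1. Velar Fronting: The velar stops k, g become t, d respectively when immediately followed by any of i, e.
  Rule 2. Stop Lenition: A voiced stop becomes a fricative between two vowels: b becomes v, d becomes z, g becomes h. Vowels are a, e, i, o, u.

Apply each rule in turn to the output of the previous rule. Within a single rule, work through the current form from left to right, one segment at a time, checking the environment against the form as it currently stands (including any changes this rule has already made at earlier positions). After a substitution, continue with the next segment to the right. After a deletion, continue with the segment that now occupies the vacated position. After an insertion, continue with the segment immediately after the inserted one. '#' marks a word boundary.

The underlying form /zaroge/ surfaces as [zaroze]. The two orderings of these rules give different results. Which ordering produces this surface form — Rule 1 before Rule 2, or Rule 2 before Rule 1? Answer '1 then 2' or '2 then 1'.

1 then 2

Order 1 then 2:
  1 Velar Fronting: [zaroge] → [zarode]
  2 Stop Lenition: [zarode] → [zaroze]
  result: [zaroze]
Order 2 then 1:
  2 Stop Lenition: [zaroge] → [zarohe]
  1 Velar Fronting: no change — [zarohe]
  result: [zarohe]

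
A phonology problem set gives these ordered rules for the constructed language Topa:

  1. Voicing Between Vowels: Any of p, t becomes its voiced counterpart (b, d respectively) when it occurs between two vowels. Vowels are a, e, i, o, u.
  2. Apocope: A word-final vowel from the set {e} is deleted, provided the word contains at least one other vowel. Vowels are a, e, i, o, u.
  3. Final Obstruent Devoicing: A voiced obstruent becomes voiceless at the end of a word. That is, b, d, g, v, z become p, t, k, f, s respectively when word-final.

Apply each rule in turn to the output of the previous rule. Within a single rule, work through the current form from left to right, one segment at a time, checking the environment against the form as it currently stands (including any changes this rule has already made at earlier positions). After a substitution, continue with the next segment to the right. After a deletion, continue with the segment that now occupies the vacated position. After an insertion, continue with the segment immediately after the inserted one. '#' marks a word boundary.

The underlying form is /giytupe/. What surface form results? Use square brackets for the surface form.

1 Voicing Between Vowels: [giytupe] → [giytube]
2 Apocope: [giytube] → [giytub]
3 Final Obstruent Devoicing: [giytub] → [giytup]

[giytup]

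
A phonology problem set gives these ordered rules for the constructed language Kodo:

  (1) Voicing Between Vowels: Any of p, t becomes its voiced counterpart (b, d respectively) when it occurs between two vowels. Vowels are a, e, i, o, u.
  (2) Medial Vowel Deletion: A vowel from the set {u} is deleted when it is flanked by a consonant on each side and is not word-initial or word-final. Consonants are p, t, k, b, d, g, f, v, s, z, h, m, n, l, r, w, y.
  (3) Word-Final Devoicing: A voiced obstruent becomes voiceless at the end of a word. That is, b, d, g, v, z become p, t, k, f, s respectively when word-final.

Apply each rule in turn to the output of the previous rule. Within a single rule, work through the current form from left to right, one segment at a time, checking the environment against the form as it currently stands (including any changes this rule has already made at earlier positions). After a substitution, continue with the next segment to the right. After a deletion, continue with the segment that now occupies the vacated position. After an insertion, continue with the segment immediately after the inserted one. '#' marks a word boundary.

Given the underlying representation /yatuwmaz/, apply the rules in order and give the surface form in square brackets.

(1) Voicing Between Vowels: [yatuwmaz] → [yaduwmaz]
(2) Medial Vowel Deletion: [yaduwmaz] → [yadwmaz]
(3) Word-Final Devoicing: [yadwmaz] → [yadwmas]

[yadwmas]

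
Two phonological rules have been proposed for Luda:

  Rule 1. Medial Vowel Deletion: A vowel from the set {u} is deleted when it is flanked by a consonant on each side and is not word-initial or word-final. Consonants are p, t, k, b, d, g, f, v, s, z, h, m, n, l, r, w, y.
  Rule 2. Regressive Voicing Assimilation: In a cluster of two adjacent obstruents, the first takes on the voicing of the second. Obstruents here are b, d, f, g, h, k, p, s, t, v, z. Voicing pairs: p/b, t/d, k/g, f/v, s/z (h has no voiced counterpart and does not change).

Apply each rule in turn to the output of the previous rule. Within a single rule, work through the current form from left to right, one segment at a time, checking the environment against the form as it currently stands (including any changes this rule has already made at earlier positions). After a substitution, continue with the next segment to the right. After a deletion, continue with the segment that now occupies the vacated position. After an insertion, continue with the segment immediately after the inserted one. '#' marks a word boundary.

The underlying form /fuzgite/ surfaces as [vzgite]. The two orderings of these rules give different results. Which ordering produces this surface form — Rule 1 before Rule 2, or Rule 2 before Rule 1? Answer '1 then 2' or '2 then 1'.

1 then 2

Order 1 then 2:
  1 Medial Vowel Deletion: [fuzgite] → [fzgite]
  2 Regressive Voicing Assimilation: [fzgite] → [vzgite]
  result: [vzgite]
Order 2 then 1:
  2 Regressive Voicing Assimilation: no change — [fuzgite]
  1 Medial Vowel Deletion: [fuzgite] → [fzgite]
  result: [fzgite]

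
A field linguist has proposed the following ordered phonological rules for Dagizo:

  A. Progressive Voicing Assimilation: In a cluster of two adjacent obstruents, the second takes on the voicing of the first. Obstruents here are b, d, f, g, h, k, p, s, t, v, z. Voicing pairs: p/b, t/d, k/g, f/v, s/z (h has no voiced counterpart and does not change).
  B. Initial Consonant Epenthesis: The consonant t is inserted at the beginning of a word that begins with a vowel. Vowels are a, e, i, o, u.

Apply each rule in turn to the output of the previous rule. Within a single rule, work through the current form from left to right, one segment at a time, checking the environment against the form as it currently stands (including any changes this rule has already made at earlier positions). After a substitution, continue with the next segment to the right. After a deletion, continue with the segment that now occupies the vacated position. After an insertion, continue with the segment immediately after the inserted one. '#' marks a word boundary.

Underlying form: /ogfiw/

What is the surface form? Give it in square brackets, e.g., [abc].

[togviw]

A Progressive Voicing Assimilation: [ogfiw] → [ogviw]
B Initial Consonant Epenthesis: [ogviw] → [togviw]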